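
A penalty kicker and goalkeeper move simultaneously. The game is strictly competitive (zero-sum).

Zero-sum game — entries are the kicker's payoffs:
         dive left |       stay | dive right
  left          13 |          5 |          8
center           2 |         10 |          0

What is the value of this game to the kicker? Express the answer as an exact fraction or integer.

80/13

Column dive left is strictly dominated by dive right for the goalkeeper (it gives the kicker more in every row).
The remaining 2×2 game on (left, center) × (stay, dive right) has no saddle point. Let the kicker play left with probability p; indifference gives 5p + 10(1−p) = 8p, so p = 10/13.
Similarly the goalkeeper's optimal q on stay is 8/13, and the value is 5·(8/13) + (8)·(5/13) = 80/13.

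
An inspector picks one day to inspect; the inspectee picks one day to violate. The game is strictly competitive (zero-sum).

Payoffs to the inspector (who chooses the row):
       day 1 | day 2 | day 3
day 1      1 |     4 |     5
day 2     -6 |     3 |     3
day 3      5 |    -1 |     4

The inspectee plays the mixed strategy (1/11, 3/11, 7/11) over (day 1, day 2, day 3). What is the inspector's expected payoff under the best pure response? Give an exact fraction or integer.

day 1: (1)·(1/11) + (4)·(3/11) + (5)·(7/11) = 48/11.
day 2: (-6)·(1/11) + (3)·(3/11) + (3)·(7/11) = 24/11.
day 3: (5)·(1/11) + (-1)·(3/11) + (4)·(7/11) = 30/11.
The best pure response is day 1 with expected payoff 48/11.

48/11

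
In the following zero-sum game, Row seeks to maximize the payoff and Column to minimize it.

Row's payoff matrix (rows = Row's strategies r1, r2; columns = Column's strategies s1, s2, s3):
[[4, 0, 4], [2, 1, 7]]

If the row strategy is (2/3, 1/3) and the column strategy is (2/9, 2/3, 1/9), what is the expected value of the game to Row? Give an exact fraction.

41/27

Against (2/9, 2/3, 1/9), each row's expected payoff is r1: 4/3; r2: 17/9.
Taking the (2/3, 1/3)-weighted average: (2/3)·(4/3) + (1/3)·(17/9) = 41/27.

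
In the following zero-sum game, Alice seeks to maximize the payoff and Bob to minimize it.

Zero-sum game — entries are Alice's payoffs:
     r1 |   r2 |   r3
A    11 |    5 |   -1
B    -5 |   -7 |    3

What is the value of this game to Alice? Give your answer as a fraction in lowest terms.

Column r1 is strictly dominated by r2 for Bob (it gives Alice more in every row).
The remaining 2×2 game on (A, B) × (r2, r3) has no saddle point. Let Alice play A with probability p; indifference gives 5p − 7(1−p) = −p + 3(1−p), so p = 5/8.
Similarly Bob's optimal q on r2 is 1/4, and the value is 5·(1/4) + (-1)·(3/4) = 1/2.

1/2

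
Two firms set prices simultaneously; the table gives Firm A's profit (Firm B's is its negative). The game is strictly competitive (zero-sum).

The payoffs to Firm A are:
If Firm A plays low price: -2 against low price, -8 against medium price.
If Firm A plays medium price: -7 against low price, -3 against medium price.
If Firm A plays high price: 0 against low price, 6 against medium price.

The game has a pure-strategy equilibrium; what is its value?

0

Row minima: -8, -7, 0 → Firm A's maximin is 0.
Column maxima: 0, 6 → Firm B's minimax is 0.
They coincide at (high price, low price), so the value is 0.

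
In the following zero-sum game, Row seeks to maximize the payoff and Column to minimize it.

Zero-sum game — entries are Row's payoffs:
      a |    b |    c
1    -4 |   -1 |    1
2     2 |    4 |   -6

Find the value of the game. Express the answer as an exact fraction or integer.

-22/13

Column b is strictly dominated by a for Column (it gives Row more in every row).
The remaining 2×2 game on (1, 2) × (a, c) has no saddle point. Let Row play 1 with probability p; indifference gives −4p + 2(1−p) = p − 6(1−p), so p = 8/13.
Similarly Column's optimal q on a is 7/13, and the value is -4·(7/13) + (1)·(6/13) = -22/13.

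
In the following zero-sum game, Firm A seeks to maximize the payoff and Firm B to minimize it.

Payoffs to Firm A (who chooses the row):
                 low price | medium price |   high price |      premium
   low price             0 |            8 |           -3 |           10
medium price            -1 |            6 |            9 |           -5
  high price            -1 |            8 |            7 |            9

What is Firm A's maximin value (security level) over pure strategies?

-1

The worst-case payoff for each row is low price: -3, medium price: -5, high price: -1.
The best of these is -1.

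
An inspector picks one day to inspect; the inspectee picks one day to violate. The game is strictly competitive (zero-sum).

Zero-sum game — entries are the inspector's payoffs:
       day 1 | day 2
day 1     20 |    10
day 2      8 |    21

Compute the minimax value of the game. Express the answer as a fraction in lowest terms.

Row minima are 10 and 8, so the inspector's maximin is 10; column maxima are 20 and 21, so the inspectee's minimax is 20. These differ, so the equilibrium is in mixed strategies.
Let the inspector play day 1 with probability p. The inspectee is indifferent when 20p + 8(1−p) = 10p + 21(1−p), giving p = 13/23.
Let the inspectee play day 1 with probability q. The inspector is indifferent when 20q + 10(1−q) = 8q + 21(1−q), giving q = 11/23.
The value is 20·(11/23) + (10)·(12/23) = 340/23.

340/23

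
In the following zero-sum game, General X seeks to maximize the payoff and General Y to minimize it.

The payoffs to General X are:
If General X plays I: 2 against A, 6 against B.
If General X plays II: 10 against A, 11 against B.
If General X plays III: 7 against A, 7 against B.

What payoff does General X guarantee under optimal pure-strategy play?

10

Row minima: 2, 10, 7 → General X's maximin is 10.
Column maxima: 10, 11 → General Y's minimax is 10.
They coincide at (II, A), so the value is 10.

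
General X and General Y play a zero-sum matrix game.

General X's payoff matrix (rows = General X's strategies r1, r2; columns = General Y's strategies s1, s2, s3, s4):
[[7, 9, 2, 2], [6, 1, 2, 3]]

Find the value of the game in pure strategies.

2

Row minima: 2, 1 → General X's maximin is 2.
Column maxima: 7, 9, 2, 3 → General Y's minimax is 2.
They coincide at (r1, s3), so the value is 2.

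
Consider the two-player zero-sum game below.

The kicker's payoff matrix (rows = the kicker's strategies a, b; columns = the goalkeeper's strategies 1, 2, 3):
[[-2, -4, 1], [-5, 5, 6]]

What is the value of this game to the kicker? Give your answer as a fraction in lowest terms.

-5/2

Column 3 is strictly dominated by 2 for the goalkeeper (it gives the kicker more in every row).
The remaining 2×2 game on (a, b) × (1, 2) has no saddle point. Let the kicker play a with probability p; indifference gives −2p − 5(1−p) = −4p + 5(1−p), so p = 5/6.
Similarly the goalkeeper's optimal q on 1 is 3/4, and the value is -2·(3/4) + (-4)·(1/4) = -5/2.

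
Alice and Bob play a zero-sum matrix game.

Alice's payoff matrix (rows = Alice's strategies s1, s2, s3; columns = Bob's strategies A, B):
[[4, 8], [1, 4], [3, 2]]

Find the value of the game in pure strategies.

4

Row minima: 4, 1, 2 → Alice's maximin is 4.
Column maxima: 4, 8 → Bob's minimax is 4.
They coincide at (s1, A), so the value is 4.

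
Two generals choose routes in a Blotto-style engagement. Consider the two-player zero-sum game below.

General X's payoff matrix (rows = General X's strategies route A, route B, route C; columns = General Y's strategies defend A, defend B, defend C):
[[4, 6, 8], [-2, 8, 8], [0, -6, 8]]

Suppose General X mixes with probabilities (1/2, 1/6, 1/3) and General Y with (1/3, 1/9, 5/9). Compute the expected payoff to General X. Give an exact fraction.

Against (1/3, 1/9, 5/9), each row's expected payoff is route A: 58/9; route B: 14/3; route C: 34/9.
Taking the (1/2, 1/6, 1/3)-weighted average: (1/2)·(58/9) + (1/6)·(14/3) + (1/3)·(34/9) = 142/27.

142/27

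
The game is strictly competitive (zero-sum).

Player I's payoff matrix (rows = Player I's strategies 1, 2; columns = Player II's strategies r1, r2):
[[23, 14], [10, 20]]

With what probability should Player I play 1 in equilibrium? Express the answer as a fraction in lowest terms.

10/19

Row minima are 14 and 10, so Player I's maximin is 14; column maxima are 23 and 20, so Player II's minimax is 20. These differ, so the equilibrium is in mixed strategies.
Let Player I play 1 with probability p. Player II is indifferent when 23p + 10(1−p) = 14p + 20(1−p), giving p = 10/19.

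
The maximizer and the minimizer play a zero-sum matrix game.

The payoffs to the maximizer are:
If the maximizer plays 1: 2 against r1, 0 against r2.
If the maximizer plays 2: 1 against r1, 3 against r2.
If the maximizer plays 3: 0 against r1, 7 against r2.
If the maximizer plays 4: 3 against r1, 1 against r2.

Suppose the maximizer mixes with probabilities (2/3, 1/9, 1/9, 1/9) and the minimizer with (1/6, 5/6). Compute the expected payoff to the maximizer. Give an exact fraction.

71/54

Against (1/6, 5/6), each row's expected payoff is 1: 1/3; 2: 8/3; 3: 35/6; 4: 4/3.
Taking the (2/3, 1/9, 1/9, 1/9)-weighted average: (2/3)·(1/3) + (1/9)·(8/3) + (1/9)·(35/6) + (1/9)·(4/3) = 71/54.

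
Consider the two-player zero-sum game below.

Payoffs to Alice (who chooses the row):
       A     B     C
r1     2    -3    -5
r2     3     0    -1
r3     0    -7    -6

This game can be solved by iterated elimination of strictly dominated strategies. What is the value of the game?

-1

Column A is strictly dominated by B for Bob (-3<2, 0<3, -7<0); eliminate A.
Row r3 is strictly dominated by row r1 (-3>-7, -5>-6); eliminate r3.
Row r1 is strictly dominated by row r2 (0>-3, -1>-5); eliminate r1.
Column B is strictly dominated by C for Bob (-1<0); eliminate B.
Only (r2, C) remains, with payoff -1.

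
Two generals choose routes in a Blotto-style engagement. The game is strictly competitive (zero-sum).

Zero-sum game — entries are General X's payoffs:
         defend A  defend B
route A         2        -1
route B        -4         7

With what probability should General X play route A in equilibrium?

Row minima are -1 and -4, so General X's maximin is -1; column maxima are 2 and 7, so General Y's minimax is 2. These differ, so the equilibrium is in mixed strategies.
Let General X play route A with probability p. General Y is indifferent when 2p − 4(1−p) = −p + 7(1−p), giving p = 11/14.

11/14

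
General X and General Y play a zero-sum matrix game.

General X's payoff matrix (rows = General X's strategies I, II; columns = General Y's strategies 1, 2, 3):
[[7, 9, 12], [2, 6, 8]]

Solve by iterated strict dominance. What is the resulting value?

Row II is strictly dominated by row I (7>2, 9>6, 12>8); eliminate II.
Column 3 is strictly dominated by 1 for General Y (7<12); eliminate 3.
Column 2 is strictly dominated by 1 for General Y (7<9); eliminate 2.
Only (I, 1) remains, with payoff 7.

7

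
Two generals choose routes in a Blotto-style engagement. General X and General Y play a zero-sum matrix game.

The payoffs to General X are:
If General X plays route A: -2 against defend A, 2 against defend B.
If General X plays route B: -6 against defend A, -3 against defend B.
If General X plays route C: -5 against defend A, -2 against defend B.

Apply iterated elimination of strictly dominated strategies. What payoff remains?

Row route C is strictly dominated by row route A (-2>-5, 2>-2); eliminate route C.
Row route B is strictly dominated by row route A (-2>-6, 2>-3); eliminate route B.
Column defend B is strictly dominated by defend A for General Y (-2<2); eliminate defend B.
Only (route A, defend A) remains, with payoff -2.

-2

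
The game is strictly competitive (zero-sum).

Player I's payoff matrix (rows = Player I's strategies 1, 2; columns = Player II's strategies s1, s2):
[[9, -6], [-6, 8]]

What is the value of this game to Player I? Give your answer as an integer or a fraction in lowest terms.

Row minima are -6 and -6, so Player I's maximin is -6; column maxima are 9 and 8, so Player II's minimax is 8. These differ, so the equilibrium is in mixed strategies.
Let Player I play 1 with probability p. Player II is indifferent when 9p − 6(1−p) = −6p + 8(1−p), giving p = 14/29.
Let Player II play s1 with probability q. Player I is indifferent when 9q − 6(1−q) = −6q + 8(1−q), giving q = 14/29.
The value is 9·(14/29) + (-6)·(15/29) = 36/29.

36/29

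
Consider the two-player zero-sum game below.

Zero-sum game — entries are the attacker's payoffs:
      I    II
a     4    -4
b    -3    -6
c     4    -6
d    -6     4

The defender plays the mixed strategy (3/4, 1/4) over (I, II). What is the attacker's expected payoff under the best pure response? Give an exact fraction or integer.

2

a: (4)·(3/4) + (-4)·(1/4) = 2.
b: (-3)·(3/4) + (-6)·(1/4) = -15/4.
c: (4)·(3/4) + (-6)·(1/4) = 3/2.
d: (-6)·(3/4) + (4)·(1/4) = -7/2.
The best pure response is a with expected payoff 2.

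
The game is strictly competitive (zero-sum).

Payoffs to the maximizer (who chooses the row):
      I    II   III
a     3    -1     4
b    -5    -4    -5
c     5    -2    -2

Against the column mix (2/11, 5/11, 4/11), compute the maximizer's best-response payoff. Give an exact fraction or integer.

17/11

a: (3)·(2/11) + (-1)·(5/11) + (4)·(4/11) = 17/11.
b: (-5)·(2/11) + (-4)·(5/11) + (-5)·(4/11) = -50/11.
c: (5)·(2/11) + (-2)·(5/11) + (-2)·(4/11) = -8/11.
The best pure response is a with expected payoff 17/11.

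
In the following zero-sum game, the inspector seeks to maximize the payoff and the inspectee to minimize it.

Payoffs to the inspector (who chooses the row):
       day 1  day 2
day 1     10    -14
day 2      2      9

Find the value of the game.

118/31

Row minima are -14 and 2, so the inspector's maximin is 2; column maxima are 10 and 9, so the inspectee's minimax is 9. These differ, so the equilibrium is in mixed strategies.
Let the inspector play day 1 with probability p. The inspectee is indifferent when 10p + 2(1−p) = −14p + 9(1−p), giving p = 7/31.
Let the inspectee play day 1 with probability q. The inspector is indifferent when 10q − 14(1−q) = 2q + 9(1−q), giving q = 23/31.
The value is 10·(23/31) + (-14)·(8/31) = 118/31.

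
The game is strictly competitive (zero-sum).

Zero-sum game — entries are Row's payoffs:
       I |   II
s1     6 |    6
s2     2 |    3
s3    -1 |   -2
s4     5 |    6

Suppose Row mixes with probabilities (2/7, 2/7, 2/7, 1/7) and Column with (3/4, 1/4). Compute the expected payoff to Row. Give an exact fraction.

Against (3/4, 1/4), each row's expected payoff is s1: 6; s2: 9/4; s3: -5/4; s4: 21/4.
Taking the (2/7, 2/7, 2/7, 1/7)-weighted average: (2/7)·(6) + (2/7)·(9/4) + (2/7)·(-5/4) + (1/7)·(21/4) = 11/4.

11/4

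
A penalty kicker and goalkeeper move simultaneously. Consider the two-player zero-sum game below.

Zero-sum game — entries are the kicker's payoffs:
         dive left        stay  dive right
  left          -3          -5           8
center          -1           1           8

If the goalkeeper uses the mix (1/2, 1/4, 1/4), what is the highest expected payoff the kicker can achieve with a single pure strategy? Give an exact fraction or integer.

left: (-3)·(1/2) + (-5)·(1/4) + (8)·(1/4) = -3/4.
center: (-1)·(1/2) + (1)·(1/4) + (8)·(1/4) = 7/4.
The best pure response is center with expected payoff 7/4.

7/4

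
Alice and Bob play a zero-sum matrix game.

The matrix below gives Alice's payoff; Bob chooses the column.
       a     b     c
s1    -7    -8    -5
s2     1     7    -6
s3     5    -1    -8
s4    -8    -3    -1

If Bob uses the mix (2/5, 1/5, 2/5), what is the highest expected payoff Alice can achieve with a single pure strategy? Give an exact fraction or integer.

s1: (-7)·(2/5) + (-8)·(1/5) + (-5)·(2/5) = -32/5.
s2: (1)·(2/5) + (7)·(1/5) + (-6)·(2/5) = -3/5.
s3: (5)·(2/5) + (-1)·(1/5) + (-8)·(2/5) = -7/5.
s4: (-8)·(2/5) + (-3)·(1/5) + (-1)·(2/5) = -21/5.
The best pure response is s2 with expected payoff -3/5.

-3/5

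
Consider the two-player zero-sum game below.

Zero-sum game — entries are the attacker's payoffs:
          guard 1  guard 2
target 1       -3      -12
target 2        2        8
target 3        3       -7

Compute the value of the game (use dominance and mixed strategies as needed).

Row target 1 is strictly dominated by row target 3, so the attacker never plays it.
The remaining 2×2 game on (target 2, target 3) × (guard 1, guard 2) has no saddle point. Let the attacker play target 2 with probability p; indifference gives 2p + 3(1−p) = 8p − 7(1−p), so p = 5/8.
Similarly the defender's optimal q on guard 1 is 15/16, and the value is 2·(15/16) + (8)·(1/16) = 19/8.

19/8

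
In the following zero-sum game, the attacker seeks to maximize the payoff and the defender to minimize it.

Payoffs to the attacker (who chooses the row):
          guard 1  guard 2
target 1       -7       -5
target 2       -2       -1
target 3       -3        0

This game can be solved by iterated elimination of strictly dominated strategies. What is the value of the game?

-2

Column guard 2 is strictly dominated by guard 1 for the defender (-7<-5, -2<-1, -3<0); eliminate guard 2.
Row target 1 is strictly dominated by row target 2 (-2>-7); eliminate target 1.
Row target 3 is strictly dominated by row target 2 (-2>-3); eliminate target 3.
Only (target 2, guard 1) remains, with payoff -2.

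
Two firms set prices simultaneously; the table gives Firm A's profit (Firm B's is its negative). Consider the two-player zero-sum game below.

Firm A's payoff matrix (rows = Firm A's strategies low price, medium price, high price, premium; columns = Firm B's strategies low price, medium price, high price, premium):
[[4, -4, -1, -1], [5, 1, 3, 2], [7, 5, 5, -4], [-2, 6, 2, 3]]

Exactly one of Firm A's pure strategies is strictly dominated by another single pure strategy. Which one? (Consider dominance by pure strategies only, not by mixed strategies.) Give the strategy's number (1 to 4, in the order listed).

1

Compare low price with medium price: 5 > 4, 1 > -4, 3 > -1, 2 > -1.
So medium price strictly dominates low price for Firm A; low price is strictly dominated.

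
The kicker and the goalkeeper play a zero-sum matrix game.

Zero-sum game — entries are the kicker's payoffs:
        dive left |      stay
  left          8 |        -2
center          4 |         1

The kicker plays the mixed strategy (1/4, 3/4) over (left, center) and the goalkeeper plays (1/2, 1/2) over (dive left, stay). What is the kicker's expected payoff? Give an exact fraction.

Against (1/2, 1/2), each row's expected payoff is left: 3; center: 5/2.
Taking the (1/4, 3/4)-weighted average: (1/4)·(3) + (3/4)·(5/2) = 21/8.

21/8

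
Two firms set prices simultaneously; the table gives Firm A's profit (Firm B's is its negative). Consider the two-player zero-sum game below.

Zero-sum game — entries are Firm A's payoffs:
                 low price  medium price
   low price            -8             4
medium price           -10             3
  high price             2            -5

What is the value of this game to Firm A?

-32/19

Row medium price is strictly dominated by row low price, so Firm A never plays it.
The remaining 2×2 game on (low price, high price) × (low price, medium price) has no saddle point. Let Firm A play low price with probability p; indifference gives −8p + 2(1−p) = 4p − 5(1−p), so p = 7/19.
Similarly Firm B's optimal q on low price is 9/19, and the value is -8·(9/19) + (4)·(10/19) = -32/19.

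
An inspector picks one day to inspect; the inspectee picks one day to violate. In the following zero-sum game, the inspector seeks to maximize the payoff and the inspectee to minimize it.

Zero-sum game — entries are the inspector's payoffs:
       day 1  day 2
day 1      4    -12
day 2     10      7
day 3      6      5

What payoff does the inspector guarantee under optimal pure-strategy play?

Row minima: -12, 7, 5 → the inspector's maximin is 7.
Column maxima: 10, 7 → the inspectee's minimax is 7.
They coincide at (day 2, day 2), so the value is 7.

7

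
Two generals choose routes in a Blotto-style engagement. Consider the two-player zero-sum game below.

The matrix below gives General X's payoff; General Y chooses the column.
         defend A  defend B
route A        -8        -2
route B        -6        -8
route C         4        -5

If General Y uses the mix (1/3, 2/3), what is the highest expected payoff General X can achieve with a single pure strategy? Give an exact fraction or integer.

-2

route A: (-8)·(1/3) + (-2)·(2/3) = -4.
route B: (-6)·(1/3) + (-8)·(2/3) = -22/3.
route C: (4)·(1/3) + (-5)·(2/3) = -2.
The best pure response is route C with expected payoff -2.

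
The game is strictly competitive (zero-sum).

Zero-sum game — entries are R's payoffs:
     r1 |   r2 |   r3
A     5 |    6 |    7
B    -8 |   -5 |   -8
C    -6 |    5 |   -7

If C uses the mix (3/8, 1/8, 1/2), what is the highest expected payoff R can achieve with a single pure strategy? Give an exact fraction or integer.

49/8

A: (5)·(3/8) + (6)·(1/8) + (7)·(1/2) = 49/8.
B: (-8)·(3/8) + (-5)·(1/8) + (-8)·(1/2) = -61/8.
C: (-6)·(3/8) + (5)·(1/8) + (-7)·(1/2) = -41/8.
The best pure response is A with expected payoff 49/8.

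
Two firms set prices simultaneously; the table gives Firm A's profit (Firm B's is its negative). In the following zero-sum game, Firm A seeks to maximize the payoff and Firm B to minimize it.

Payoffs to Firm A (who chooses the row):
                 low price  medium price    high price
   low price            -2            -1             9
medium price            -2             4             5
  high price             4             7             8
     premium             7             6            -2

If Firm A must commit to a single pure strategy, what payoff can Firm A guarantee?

4

The worst-case payoff for each row is low price: -2, medium price: -2, high price: 4, premium: -2.
The best of these is 4.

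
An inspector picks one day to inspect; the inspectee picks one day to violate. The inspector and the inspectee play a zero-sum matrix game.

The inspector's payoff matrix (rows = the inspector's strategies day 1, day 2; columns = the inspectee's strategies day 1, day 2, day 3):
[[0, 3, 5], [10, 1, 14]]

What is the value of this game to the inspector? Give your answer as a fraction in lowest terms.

5/2

Column day 3 is strictly dominated by day 1 for the inspectee (it gives the inspector more in every row).
The remaining 2×2 game on (day 1, day 2) × (day 1, day 2) has no saddle point. Let the inspector play day 1 with probability p; indifference gives 10(1−p) = 3p + (1−p), so p = 3/4.
Similarly the inspectee's optimal q on day 1 is 1/6, and the value is 0·(1/6) + (3)·(5/6) = 5/2.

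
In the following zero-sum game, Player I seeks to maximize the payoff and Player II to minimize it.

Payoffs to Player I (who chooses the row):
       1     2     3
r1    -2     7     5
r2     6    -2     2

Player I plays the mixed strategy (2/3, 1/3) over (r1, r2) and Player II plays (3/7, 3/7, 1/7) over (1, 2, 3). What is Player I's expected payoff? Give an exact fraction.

Against (3/7, 3/7, 1/7), each row's expected payoff is r1: 20/7; r2: 2.
Taking the (2/3, 1/3)-weighted average: (2/3)·(20/7) + (1/3)·(2) = 18/7.

18/7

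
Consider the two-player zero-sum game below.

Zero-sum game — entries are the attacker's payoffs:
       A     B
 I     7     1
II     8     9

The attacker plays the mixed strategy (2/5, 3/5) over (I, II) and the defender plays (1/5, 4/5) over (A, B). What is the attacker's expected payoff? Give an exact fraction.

154/25

Against (1/5, 4/5), each row's expected payoff is I: 11/5; II: 44/5.
Taking the (2/5, 3/5)-weighted average: (2/5)·(11/5) + (3/5)·(44/5) = 154/25.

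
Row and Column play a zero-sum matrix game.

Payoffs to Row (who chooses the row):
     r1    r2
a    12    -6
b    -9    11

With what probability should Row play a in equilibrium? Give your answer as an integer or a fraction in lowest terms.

Row minima are -6 and -9, so Row's maximin is -6; column maxima are 12 and 11, so Column's minimax is 11. These differ, so the equilibrium is in mixed strategies.
Let Row play a with probability p. Column is indifferent when 12p − 9(1−p) = −6p + 11(1−p), giving p = 10/19.

10/19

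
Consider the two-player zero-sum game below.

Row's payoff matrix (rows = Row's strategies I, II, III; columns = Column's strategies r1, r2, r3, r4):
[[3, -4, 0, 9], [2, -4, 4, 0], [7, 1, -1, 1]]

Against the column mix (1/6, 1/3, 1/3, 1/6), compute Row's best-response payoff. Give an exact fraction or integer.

I: (3)·(1/6) + (-4)·(1/3) + (0)·(1/3) + (9)·(1/6) = 2/3.
II: (2)·(1/6) + (-4)·(1/3) + (4)·(1/3) + (0)·(1/6) = 1/3.
III: (7)·(1/6) + (1)·(1/3) + (-1)·(1/3) + (1)·(1/6) = 4/3.
The best pure response is III with expected payoff 4/3.

4/3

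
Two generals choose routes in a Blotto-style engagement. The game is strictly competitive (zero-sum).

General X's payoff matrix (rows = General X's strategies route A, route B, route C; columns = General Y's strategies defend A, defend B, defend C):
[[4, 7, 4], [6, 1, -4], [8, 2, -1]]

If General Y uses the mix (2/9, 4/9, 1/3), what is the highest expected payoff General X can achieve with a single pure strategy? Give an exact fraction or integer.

16/3

route A: (4)·(2/9) + (7)·(4/9) + (4)·(1/3) = 16/3.
route B: (6)·(2/9) + (1)·(4/9) + (-4)·(1/3) = 4/9.
route C: (8)·(2/9) + (2)·(4/9) + (-1)·(1/3) = 7/3.
The best pure response is route A with expected payoff 16/3.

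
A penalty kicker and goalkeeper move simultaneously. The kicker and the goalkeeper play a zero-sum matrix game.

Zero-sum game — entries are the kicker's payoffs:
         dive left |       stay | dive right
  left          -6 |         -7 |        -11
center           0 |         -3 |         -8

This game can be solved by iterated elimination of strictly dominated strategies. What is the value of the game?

Column dive left is strictly dominated by stay for the goalkeeper (-7<-6, -3<0); eliminate dive left.
Row left is strictly dominated by row center (-3>-7, -8>-11); eliminate left.
Column stay is strictly dominated by dive right for the goalkeeper (-8<-3); eliminate stay.
Only (center, dive right) remains, with payoff -8.

-8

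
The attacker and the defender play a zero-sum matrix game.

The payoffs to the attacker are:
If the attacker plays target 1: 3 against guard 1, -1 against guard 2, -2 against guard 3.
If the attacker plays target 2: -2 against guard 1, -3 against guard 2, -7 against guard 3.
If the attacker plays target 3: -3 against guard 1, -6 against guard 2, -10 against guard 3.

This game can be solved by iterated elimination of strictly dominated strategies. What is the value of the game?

-2

Column guard 2 is strictly dominated by guard 3 for the defender (-2<-1, -7<-3, -10<-6); eliminate guard 2.
Column guard 1 is strictly dominated by guard 3 for the defender (-2<3, -7<-2, -10<-3); eliminate guard 1.
Row target 2 is strictly dominated by row target 1 (-2>-7); eliminate target 2.
Row target 3 is strictly dominated by row target 1 (-2>-10); eliminate target 3.
Only (target 1, guard 3) remains, with payoff -2.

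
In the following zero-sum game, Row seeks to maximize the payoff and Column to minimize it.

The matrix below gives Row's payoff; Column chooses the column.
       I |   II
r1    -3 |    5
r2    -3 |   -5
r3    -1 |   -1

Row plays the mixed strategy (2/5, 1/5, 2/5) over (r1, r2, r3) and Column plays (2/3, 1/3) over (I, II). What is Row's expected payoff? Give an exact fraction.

Against (2/3, 1/3), each row's expected payoff is r1: -1/3; r2: -11/3; r3: -1.
Taking the (2/5, 1/5, 2/5)-weighted average: (2/5)·(-1/3) + (1/5)·(-11/3) + (2/5)·(-1) = -19/15.

-19/15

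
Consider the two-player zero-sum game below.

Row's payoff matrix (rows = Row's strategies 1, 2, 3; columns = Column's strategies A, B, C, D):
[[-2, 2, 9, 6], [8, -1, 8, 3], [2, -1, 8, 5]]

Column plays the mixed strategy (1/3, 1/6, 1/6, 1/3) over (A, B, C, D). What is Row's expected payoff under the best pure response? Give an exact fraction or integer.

1: (-2)·(1/3) + (2)·(1/6) + (9)·(1/6) + (6)·(1/3) = 19/6.
2: (8)·(1/3) + (-1)·(1/6) + (8)·(1/6) + (3)·(1/3) = 29/6.
3: (2)·(1/3) + (-1)·(1/6) + (8)·(1/6) + (5)·(1/3) = 7/2.
The best pure response is 2 with expected payoff 29/6.

29/6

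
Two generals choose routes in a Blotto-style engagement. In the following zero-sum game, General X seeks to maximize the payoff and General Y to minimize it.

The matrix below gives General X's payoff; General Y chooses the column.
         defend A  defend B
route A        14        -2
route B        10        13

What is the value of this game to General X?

Row minima are -2 and 10, so General X's maximin is 10; column maxima are 14 and 13, so General Y's minimax is 13. These differ, so the equilibrium is in mixed strategies.
Let General X play route A with probability p. General Y is indifferent when 14p + 10(1−p) = −2p + 13(1−p), giving p = 3/19.
Let General Y play defend A with probability q. General X is indifferent when 14q − 2(1−q) = 10q + 13(1−q), giving q = 15/19.
The value is 14·(15/19) + (-2)·(4/19) = 202/19.

202/19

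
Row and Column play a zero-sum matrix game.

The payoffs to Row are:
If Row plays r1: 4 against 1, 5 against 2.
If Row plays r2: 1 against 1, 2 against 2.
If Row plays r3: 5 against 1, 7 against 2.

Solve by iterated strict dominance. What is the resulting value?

5

Row r1 is strictly dominated by row r3 (5>4, 7>5); eliminate r1.
Row r2 is strictly dominated by row r3 (5>1, 7>2); eliminate r2.
Column 2 is strictly dominated by 1 for Column (5<7); eliminate 2.
Only (r3, 1) remains, with payoff 5.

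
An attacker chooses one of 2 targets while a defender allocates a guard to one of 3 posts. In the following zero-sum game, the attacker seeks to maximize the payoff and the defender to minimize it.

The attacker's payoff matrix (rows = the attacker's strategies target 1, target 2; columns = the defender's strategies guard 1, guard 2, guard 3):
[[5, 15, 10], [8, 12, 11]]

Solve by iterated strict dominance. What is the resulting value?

8

Column guard 2 is strictly dominated by guard 1 for the defender (5<15, 8<12); eliminate guard 2.
Column guard 3 is strictly dominated by guard 1 for the defender (5<10, 8<11); eliminate guard 3.
Row target 1 is strictly dominated by row target 2 (8>5); eliminate target 1.
Only (target 2, guard 1) remains, with payoff 8.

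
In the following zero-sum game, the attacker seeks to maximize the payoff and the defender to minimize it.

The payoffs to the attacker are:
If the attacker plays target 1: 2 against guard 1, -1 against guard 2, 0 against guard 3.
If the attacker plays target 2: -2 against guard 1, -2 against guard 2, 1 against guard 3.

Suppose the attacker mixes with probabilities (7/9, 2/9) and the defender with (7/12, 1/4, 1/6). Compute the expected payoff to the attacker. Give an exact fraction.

41/108

Against (7/12, 1/4, 1/6), each row's expected payoff is target 1: 11/12; target 2: -3/2.
Taking the (7/9, 2/9)-weighted average: (7/9)·(11/12) + (2/9)·(-3/2) = 41/108.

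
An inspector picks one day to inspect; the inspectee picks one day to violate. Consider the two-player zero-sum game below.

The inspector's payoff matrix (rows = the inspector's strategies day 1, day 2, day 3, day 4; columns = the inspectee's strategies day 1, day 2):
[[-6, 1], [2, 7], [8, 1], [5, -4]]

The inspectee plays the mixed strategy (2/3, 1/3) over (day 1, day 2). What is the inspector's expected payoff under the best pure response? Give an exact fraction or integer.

day 1: (-6)·(2/3) + (1)·(1/3) = -11/3.
day 2: (2)·(2/3) + (7)·(1/3) = 11/3.
day 3: (8)·(2/3) + (1)·(1/3) = 17/3.
day 4: (5)·(2/3) + (-4)·(1/3) = 2.
The best pure response is day 3 with expected payoff 17/3.

17/3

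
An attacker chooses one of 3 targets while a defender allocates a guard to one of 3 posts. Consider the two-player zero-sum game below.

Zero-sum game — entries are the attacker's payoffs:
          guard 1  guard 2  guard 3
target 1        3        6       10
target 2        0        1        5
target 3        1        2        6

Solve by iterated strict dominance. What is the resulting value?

Column guard 2 is strictly dominated by guard 1 for the defender (3<6, 0<1, 1<2); eliminate guard 2.
Column guard 3 is strictly dominated by guard 1 for the defender (3<10, 0<5, 1<6); eliminate guard 3.
Row target 2 is strictly dominated by row target 1 (3>0); eliminate target 2.
Row target 3 is strictly dominated by row target 1 (3>1); eliminate target 3.
Only (target 1, guard 1) remains, with payoff 3.

3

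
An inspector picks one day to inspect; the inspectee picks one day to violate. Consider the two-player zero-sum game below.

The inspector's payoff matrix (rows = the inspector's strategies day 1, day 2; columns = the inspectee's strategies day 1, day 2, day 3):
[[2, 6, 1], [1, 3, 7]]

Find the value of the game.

13/7

Column day 2 is strictly dominated by day 1 for the inspectee (it gives the inspector more in every row).
The remaining 2×2 game on (day 1, day 2) × (day 1, day 3) has no saddle point. Let the inspector play day 1 with probability p; indifference gives 2p + (1−p) = p + 7(1−p), so p = 6/7.
Similarly the inspectee's optimal q on day 1 is 6/7, and the value is 2·(6/7) + (1)·(1/7) = 13/7.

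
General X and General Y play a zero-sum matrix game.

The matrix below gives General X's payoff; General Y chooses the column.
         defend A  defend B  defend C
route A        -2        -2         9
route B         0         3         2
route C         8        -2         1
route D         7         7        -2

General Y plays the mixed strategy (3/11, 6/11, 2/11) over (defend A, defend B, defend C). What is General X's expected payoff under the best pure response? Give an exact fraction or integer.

59/11

route A: (-2)·(3/11) + (-2)·(6/11) + (9)·(2/11) = 0.
route B: (0)·(3/11) + (3)·(6/11) + (2)·(2/11) = 2.
route C: (8)·(3/11) + (-2)·(6/11) + (1)·(2/11) = 14/11.
route D: (7)·(3/11) + (7)·(6/11) + (-2)·(2/11) = 59/11.
The best pure response is route D with expected payoff 59/11.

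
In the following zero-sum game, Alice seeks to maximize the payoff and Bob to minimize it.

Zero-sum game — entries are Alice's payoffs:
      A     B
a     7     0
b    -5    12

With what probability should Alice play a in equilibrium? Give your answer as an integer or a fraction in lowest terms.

Row minima are 0 and -5, so Alice's maximin is 0; column maxima are 7 and 12, so Bob's minimax is 7. These differ, so the equilibrium is in mixed strategies.
Let Alice play a with probability p. Bob is indifferent when 7p − 5(1−p) = 12(1−p), giving p = 17/24.

17/24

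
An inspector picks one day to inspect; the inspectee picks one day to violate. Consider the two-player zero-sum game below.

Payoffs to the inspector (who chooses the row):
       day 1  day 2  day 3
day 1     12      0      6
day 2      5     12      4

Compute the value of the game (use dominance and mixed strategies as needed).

Column day 1 is strictly dominated by day 3 for the inspectee (it gives the inspector more in every row).
The remaining 2×2 game on (day 1, day 2) × (day 2, day 3) has no saddle point. Let the inspector play day 1 with probability p; indifference gives 12(1−p) = 6p + 4(1−p), so p = 4/7.
Similarly the inspectee's optimal q on day 2 is 1/7, and the value is 0·(1/7) + (6)·(6/7) = 36/7.

36/7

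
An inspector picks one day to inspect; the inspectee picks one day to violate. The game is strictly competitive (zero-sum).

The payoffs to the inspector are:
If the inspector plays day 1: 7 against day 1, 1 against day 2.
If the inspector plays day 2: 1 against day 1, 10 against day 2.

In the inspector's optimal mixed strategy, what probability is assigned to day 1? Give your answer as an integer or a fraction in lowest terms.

Row minima are 1 and 1, so the inspector's maximin is 1; column maxima are 7 and 10, so the inspectee's minimax is 7. These differ, so the equilibrium is in mixed strategies.
Let the inspector play day 1 with probability p. The inspectee is indifferent when 7p + (1−p) = p + 10(1−p), giving p = 3/5.

3/5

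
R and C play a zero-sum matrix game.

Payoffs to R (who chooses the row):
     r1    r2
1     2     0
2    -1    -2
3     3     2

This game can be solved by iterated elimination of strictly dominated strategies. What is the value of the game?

2

Column r1 is strictly dominated by r2 for C (0<2, -2<-1, 2<3); eliminate r1.
Row 1 is strictly dominated by row 3 (2>0); eliminate 1.
Row 2 is strictly dominated by row 3 (2>-2); eliminate 2.
Only (3, r2) remains, with payoff 2.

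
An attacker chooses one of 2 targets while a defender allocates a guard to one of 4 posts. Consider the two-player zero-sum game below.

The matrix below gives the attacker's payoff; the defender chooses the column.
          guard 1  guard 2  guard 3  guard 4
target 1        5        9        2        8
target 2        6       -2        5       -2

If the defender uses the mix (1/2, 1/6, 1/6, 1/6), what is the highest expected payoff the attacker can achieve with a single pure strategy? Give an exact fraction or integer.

17/3

target 1: (5)·(1/2) + (9)·(1/6) + (2)·(1/6) + (8)·(1/6) = 17/3.
target 2: (6)·(1/2) + (-2)·(1/6) + (5)·(1/6) + (-2)·(1/6) = 19/6.
The best pure response is target 1 with expected payoff 17/3.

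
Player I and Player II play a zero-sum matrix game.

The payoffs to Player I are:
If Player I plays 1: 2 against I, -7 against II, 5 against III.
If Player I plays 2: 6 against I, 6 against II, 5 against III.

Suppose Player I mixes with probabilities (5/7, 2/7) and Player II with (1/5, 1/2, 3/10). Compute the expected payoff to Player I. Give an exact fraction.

17/35

Against (1/5, 1/2, 3/10), each row's expected payoff is 1: -8/5; 2: 57/10.
Taking the (5/7, 2/7)-weighted average: (5/7)·(-8/5) + (2/7)·(57/10) = 17/35.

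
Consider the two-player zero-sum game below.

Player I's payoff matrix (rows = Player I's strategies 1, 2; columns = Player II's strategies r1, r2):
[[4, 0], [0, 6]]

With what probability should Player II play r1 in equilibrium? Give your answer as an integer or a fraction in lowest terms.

3/5

Row minima are 0 and 0, so Player I's maximin is 0; column maxima are 4 and 6, so Player II's minimax is 4. These differ, so the equilibrium is in mixed strategies.
Let Player II play r1 with probability q. Player I is indifferent when 4q = 6(1−q), giving q = 3/5.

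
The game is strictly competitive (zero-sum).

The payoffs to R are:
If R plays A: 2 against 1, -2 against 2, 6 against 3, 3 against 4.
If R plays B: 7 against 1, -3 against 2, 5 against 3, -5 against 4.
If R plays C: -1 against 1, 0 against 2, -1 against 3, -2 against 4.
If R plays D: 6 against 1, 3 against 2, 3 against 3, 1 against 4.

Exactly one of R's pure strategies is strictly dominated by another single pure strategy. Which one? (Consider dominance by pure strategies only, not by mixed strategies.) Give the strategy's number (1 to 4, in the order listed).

Compare C with D: 6 > -1, 3 > 0, 3 > -1, 1 > -2.
So D strictly dominates C for R; C is strictly dominated.

3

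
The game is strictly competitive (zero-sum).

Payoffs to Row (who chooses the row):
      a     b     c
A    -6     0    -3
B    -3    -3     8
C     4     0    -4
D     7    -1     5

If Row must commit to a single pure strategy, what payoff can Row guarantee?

-1

The worst-case payoff for each row is A: -6, B: -3, C: -4, D: -1.
The best of these is -1.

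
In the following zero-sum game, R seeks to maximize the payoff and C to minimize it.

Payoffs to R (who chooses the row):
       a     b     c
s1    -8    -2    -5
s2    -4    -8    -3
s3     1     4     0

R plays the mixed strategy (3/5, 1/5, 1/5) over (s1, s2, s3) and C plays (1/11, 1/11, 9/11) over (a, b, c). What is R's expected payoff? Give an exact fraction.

Against (1/11, 1/11, 9/11), each row's expected payoff is s1: -5; s2: -39/11; s3: 5/11.
Taking the (3/5, 1/5, 1/5)-weighted average: (3/5)·(-5) + (1/5)·(-39/11) + (1/5)·(5/11) = -199/55.

-199/55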